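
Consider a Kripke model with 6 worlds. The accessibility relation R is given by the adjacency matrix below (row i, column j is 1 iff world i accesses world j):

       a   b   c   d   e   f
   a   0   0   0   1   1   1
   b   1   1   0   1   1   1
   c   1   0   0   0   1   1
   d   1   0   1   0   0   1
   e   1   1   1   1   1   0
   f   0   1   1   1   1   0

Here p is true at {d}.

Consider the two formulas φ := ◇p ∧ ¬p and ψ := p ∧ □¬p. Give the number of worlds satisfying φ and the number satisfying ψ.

For ◇p ∧ ¬p:
a: ◇p is T, ¬p is T. ✓
b: ◇p is T, ¬p is T. ✓
c: ◇p is F, ¬p is T. ✗
d: ◇p is F, ¬p is F. ✗
e: ◇p is T, ¬p is T. ✓
f: ◇p is T, ¬p is T. ✓
— 4 worlds.
For p ∧ □¬p:
a: p is F, □¬p is F. ✗
b: p is F, □¬p is F. ✗
c: p is F, □¬p is T. ✗
d: p is T, □¬p is T. ✓
e: p is F, □¬p is F. ✗
f: p is F, □¬p is F. ✗
— 1 world.

4 and 1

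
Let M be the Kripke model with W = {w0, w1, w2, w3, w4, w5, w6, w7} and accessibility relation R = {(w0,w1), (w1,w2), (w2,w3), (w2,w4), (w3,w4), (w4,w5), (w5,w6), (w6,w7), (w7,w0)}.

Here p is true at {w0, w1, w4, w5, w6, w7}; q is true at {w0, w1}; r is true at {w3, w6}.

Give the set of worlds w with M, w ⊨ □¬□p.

w0: successors {w1}; ¬□p there: w1:T. ✓
w1: successors {w2}; ¬□p there: w2:T. ✓
w2: successors {w3, w4}; ¬□p there: w3:F, w4:F. ✗
w3: successors {w4}; ¬□p there: w4:F. ✗
w4: successors {w5}; ¬□p there: w5:F. ✗
w5: successors {w6}; ¬□p there: w6:F. ✗
w6: successors {w7}; ¬□p there: w7:F. ✗
w7: successors {w0}; ¬□p there: w0:F. ✗

{w0, w1}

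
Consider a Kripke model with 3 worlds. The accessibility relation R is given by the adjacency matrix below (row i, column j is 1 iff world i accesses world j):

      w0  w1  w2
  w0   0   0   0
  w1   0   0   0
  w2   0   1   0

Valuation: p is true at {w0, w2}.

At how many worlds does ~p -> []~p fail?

w0: ~p is F, []~p is T. ✓
w1: ~p is T, []~p is T. ✓
w2: ~p is F, []~p is T. ✓
Satisfying worlds: {w0, w1, w2}.
So ~p -> []~p fails at the other 0 worlds.

0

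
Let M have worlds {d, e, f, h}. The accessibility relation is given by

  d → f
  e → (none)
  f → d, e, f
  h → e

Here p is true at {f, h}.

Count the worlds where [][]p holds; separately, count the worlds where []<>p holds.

For [][]p:
d: successors {f}; []p there: f:F. ✗
e: no successors, so [][]p holds vacuously. ✓
f: successors {d, e, f}; []p there: d:T, e:T, f:F. ✗
h: successors {e}; []p there: e:T. ✓
— 2 worlds.
For []<>p:
d: successors {f}; <>p there: f:T. ✓
e: no successors, so []<>p holds vacuously. ✓
f: successors {d, e, f}; <>p there: d:T, e:F, f:T. ✗
h: successors {e}; <>p there: e:F. ✗
— 2 worlds.

2 and 2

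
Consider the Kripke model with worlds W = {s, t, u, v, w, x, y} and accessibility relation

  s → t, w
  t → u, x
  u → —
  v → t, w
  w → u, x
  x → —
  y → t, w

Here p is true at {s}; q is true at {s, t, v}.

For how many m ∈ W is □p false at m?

s: successors {t, w}; p there: t:F, w:F. ✗
t: successors {u, x}; p there: u:F, x:F. ✗
u: no successors, so □p holds vacuously. ✓
v: successors {t, w}; p there: t:F, w:F. ✗
w: successors {u, x}; p there: u:F, x:F. ✗
x: no successors, so □p holds vacuously. ✓
y: successors {t, w}; p there: t:F, w:F. ✗
Satisfying worlds: {u, x}.
So □p fails at the other 5 worlds.

5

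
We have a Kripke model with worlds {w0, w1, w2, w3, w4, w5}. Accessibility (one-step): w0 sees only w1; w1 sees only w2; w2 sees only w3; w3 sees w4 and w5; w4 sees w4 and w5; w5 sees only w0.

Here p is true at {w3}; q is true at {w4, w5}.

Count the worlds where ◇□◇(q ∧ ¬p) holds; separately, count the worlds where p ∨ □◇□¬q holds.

For ◇□◇(q ∧ ¬p):
w0: successors {w1}; □◇(q ∧ ¬p) there: w1:F. ✗
w1: successors {w2}; □◇(q ∧ ¬p) there: w2:T. ✓
w2: successors {w3}; □◇(q ∧ ¬p) there: w3:F. ✗
w3: successors {w4, w5}; □◇(q ∧ ¬p) there: w4:F, w5:F. ✗
w4: successors {w4, w5}; □◇(q ∧ ¬p) there: w4:F, w5:F. ✗
w5: successors {w0}; □◇(q ∧ ¬p) there: w0:F. ✗
— 1 world.
For p ∨ □◇□¬q:
w0: p is F, □◇□¬q is T. ✓
w1: p is F, □◇□¬q is F. ✗
w2: p is F, □◇□¬q is T. ✓
w3: p is T, □◇□¬q is T. ✓
w4: p is F, □◇□¬q is T. ✓
w5: p is F, □◇□¬q is T. ✓
— 5 worlds.

1 and 5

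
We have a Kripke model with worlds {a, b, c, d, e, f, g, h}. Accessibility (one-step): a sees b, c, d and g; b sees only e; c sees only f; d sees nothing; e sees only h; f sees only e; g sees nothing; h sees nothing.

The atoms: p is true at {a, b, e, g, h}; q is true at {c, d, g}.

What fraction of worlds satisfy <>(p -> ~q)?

5/8

a: successors {b, c, d, g}; p -> ~q there: b:T, c:T, d:T, g:F. ✓
b: successors {e}; p -> ~q there: e:T. ✓
c: successors {f}; p -> ~q there: f:T. ✓
d: no successors, so <>(p -> ~q) fails. ✗
e: successors {h}; p -> ~q there: h:T. ✓
f: successors {e}; p -> ~q there: e:T. ✓
g: no successors, so <>(p -> ~q) fails. ✗
h: no successors, so <>(p -> ~q) fails. ✗
That's 5 of 8 worlds, so 5/8.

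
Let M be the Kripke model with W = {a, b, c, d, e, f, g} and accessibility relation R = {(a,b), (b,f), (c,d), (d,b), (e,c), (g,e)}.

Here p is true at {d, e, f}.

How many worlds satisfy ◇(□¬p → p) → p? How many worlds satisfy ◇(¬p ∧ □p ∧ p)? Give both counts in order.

For ◇(□¬p → p) → p:
a: ◇(□¬p → p) is T, p is F. ✗
b: ◇(□¬p → p) is T, p is F. ✗
c: ◇(□¬p → p) is T, p is F. ✗
d: ◇(□¬p → p) is T, p is T. ✓
e: ◇(□¬p → p) is T, p is T. ✓
f: ◇(□¬p → p) is F, p is T. ✓
g: ◇(□¬p → p) is T, p is F. ✗
— 3 worlds.
For ◇(¬p ∧ □p ∧ p):
a: successors {b}; ¬p ∧ □p ∧ p there: b:F. ✗
b: successors {f}; ¬p ∧ □p ∧ p there: f:F. ✗
c: successors {d}; ¬p ∧ □p ∧ p there: d:F. ✗
d: successors {b}; ¬p ∧ □p ∧ p there: b:F. ✗
e: successors {c}; ¬p ∧ □p ∧ p there: c:F. ✗
f: no successors, so ◇(¬p ∧ □p ∧ p) fails. ✗
g: successors {e}; ¬p ∧ □p ∧ p there: e:F. ✗
— 0 worlds.

3 and 0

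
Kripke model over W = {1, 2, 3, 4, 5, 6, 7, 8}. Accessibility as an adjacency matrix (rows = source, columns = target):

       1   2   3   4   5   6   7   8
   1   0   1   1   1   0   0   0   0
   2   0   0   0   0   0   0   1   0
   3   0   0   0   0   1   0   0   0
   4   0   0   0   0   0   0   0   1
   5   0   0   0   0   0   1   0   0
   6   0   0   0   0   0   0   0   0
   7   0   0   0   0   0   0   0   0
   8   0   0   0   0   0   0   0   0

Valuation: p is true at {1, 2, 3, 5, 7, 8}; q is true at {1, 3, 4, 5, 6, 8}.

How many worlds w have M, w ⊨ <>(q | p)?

5

1: successors {2, 3, 4}; q | p there: 2:T, 3:T, 4:T. ✓
2: successors {7}; q | p there: 7:T. ✓
3: successors {5}; q | p there: 5:T. ✓
4: successors {8}; q | p there: 8:T. ✓
5: successors {6}; q | p there: 6:T. ✓
6: no successors, so <>(q | p) fails. ✗
7: no successors, so <>(q | p) fails. ✗
8: no successors, so <>(q | p) fails. ✗
Satisfying worlds: {1, 2, 3, 4, 5}.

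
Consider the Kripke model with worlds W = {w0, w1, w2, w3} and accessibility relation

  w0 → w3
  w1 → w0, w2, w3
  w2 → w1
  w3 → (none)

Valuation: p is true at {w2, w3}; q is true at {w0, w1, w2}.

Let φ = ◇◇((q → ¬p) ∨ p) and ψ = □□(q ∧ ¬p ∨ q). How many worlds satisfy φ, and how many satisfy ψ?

2 and 2

For ◇◇((q → ¬p) ∨ p):
w0: successors {w3}; ◇((q → ¬p) ∨ p) there: w3:F. ✗
w1: successors {w0, w2, w3}; ◇((q → ¬p) ∨ p) there: w0:T, w2:T, w3:F. ✓
w2: successors {w1}; ◇((q → ¬p) ∨ p) there: w1:T. ✓
w3: no successors, so ◇◇((q → ¬p) ∨ p) fails. ✗
— 2 worlds.
For □□(q ∧ ¬p ∨ q):
w0: successors {w3}; □(q ∧ ¬p ∨ q) there: w3:T. ✓
w1: successors {w0, w2, w3}; □(q ∧ ¬p ∨ q) there: w0:F, w2:T, w3:T. ✗
w2: successors {w1}; □(q ∧ ¬p ∨ q) there: w1:F. ✗
w3: no successors, so □□(q ∧ ¬p ∨ q) holds vacuously. ✓
— 2 worlds.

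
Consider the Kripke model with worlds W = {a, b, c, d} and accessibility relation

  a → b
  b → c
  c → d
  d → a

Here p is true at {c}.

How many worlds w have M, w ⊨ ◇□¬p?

a: successors {b}; □¬p there: b:F. ✗
b: successors {c}; □¬p there: c:T. ✓
c: successors {d}; □¬p there: d:T. ✓
d: successors {a}; □¬p there: a:T. ✓
Satisfying worlds: {b, c, d}.

3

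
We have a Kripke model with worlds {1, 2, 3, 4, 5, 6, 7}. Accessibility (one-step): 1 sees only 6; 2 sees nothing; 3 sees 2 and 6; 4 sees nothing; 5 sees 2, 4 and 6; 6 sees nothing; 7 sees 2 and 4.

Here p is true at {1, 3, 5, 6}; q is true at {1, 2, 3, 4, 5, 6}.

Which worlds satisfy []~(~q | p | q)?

1: successors {6}; ~(~q | p | q) there: 6:F. ✗
2: no successors, so []~(~q | p | q) holds vacuously. ✓
3: successors {2, 6}; ~(~q | p | q) there: 2:F, 6:F. ✗
4: no successors, so []~(~q | p | q) holds vacuously. ✓
5: successors {2, 4, 6}; ~(~q | p | q) there: 2:F, 4:F, 6:F. ✗
6: no successors, so []~(~q | p | q) holds vacuously. ✓
7: successors {2, 4}; ~(~q | p | q) there: 2:F, 4:F. ✗

{2, 4, 6}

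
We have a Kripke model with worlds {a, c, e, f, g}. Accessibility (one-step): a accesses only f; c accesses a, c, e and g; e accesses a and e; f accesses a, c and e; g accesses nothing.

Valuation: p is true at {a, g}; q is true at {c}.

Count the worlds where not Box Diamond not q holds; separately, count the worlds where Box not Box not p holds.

1 and 2

For not Box Diamond not q:
a: Box Diamond not q is T. ✗
c: Box Diamond not q is F. ✓
e: Box Diamond not q is T. ✗
f: Box Diamond not q is T. ✗
g: Box Diamond not q is T. ✗
— 1 world.
For Box not Box not p:
a: successors {f}; not Box not p there: f:T. ✓
c: successors {a, c, e, g}; not Box not p there: a:F, c:T, e:T, g:F. ✗
e: successors {a, e}; not Box not p there: a:F, e:T. ✗
f: successors {a, c, e}; not Box not p there: a:F, c:T, e:T. ✗
g: no successors, so Box not Box not p holds vacuously. ✓
— 2 worlds.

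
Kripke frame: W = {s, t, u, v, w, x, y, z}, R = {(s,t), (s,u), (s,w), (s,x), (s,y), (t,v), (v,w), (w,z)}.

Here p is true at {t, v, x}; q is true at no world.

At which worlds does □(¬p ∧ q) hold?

{u, x, y, z}

s: successors {t, u, w, x, y}; ¬p ∧ q there: t:F, u:F, w:F, x:F, y:F. ✗
t: successors {v}; ¬p ∧ q there: v:F. ✗
u: no successors, so □(¬p ∧ q) holds vacuously. ✓
v: successors {w}; ¬p ∧ q there: w:F. ✗
w: successors {z}; ¬p ∧ q there: z:F. ✗
x: no successors, so □(¬p ∧ q) holds vacuously. ✓
y: no successors, so □(¬p ∧ q) holds vacuously. ✓
z: no successors, so □(¬p ∧ q) holds vacuously. ✓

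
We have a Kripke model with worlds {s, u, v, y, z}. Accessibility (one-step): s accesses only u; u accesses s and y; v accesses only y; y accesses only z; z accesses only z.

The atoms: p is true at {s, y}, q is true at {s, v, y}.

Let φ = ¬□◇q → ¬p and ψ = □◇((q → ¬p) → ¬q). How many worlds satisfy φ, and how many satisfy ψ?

4 and 5

For ¬□◇q → ¬p:
s: ¬□◇q is F, ¬p is F. ✓
u: ¬□◇q is T, ¬p is T. ✓
v: ¬□◇q is T, ¬p is T. ✓
y: ¬□◇q is T, ¬p is F. ✗
z: ¬□◇q is T, ¬p is T. ✓
— 4 worlds.
For □◇((q → ¬p) → ¬q):
s: successors {u}; ◇((q → ¬p) → ¬q) there: u:T. ✓
u: successors {s, y}; ◇((q → ¬p) → ¬q) there: s:T, y:T. ✓
v: successors {y}; ◇((q → ¬p) → ¬q) there: y:T. ✓
y: successors {z}; ◇((q → ¬p) → ¬q) there: z:T. ✓
z: successors {z}; ◇((q → ¬p) → ¬q) there: z:T. ✓
— 5 worlds.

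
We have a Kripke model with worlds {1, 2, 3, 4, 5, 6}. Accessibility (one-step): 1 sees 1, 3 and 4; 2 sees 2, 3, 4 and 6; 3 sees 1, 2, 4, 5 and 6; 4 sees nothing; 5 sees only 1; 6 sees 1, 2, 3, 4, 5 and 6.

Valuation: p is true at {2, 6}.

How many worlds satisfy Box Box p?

1: successors {1, 3, 4}; Box p there: 1:F, 3:F, 4:T. ✗
2: successors {2, 3, 4, 6}; Box p there: 2:F, 3:F, 4:T, 6:F. ✗
3: successors {1, 2, 4, 5, 6}; Box p there: 1:F, 2:F, 4:T, 5:F, 6:F. ✗
4: no successors, so Box Box p holds vacuously. ✓
5: successors {1}; Box p there: 1:F. ✗
6: successors {1, 2, 3, 4, 5, 6}; Box p there: 1:F, 2:F, 3:F, 4:T, 5:F, 6:F. ✗
Satisfying worlds: {4}.

1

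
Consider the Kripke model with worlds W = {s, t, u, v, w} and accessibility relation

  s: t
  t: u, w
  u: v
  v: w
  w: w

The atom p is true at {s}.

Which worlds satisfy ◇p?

∅

s: successors {t}; p there: t:F. ✗
t: successors {u, w}; p there: u:F, w:F. ✗
u: successors {v}; p there: v:F. ✗
v: successors {w}; p there: w:F. ✗
w: successors {w}; p there: w:F. ✗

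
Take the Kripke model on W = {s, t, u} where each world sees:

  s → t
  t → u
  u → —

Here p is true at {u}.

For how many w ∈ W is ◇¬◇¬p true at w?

2

s: successors {t}; ¬◇¬p there: t:T. ✓
t: successors {u}; ¬◇¬p there: u:T. ✓
u: no successors, so ◇¬◇¬p fails. ✗
Satisfying worlds: {s, t}.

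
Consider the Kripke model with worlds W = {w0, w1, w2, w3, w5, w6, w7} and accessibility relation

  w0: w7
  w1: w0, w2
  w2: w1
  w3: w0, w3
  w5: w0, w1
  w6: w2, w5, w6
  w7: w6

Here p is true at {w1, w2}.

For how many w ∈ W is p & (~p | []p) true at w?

1

w0: p is F, ~p | []p is T. ✗
w1: p is T, ~p | []p is F. ✗
w2: p is T, ~p | []p is T. ✓
w3: p is F, ~p | []p is T. ✗
w5: p is F, ~p | []p is T. ✗
w6: p is F, ~p | []p is T. ✗
w7: p is F, ~p | []p is T. ✗
Satisfying worlds: {w2}.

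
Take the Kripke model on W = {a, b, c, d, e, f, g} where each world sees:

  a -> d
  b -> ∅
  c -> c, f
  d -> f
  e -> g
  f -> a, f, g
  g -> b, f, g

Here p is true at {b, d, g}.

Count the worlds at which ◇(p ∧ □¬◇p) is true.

1

a: successors {d}; p ∧ □¬◇p there: d:F. ✗
b: no successors, so ◇(p ∧ □¬◇p) fails. ✗
c: successors {c, f}; p ∧ □¬◇p there: c:F, f:F. ✗
d: successors {f}; p ∧ □¬◇p there: f:F. ✗
e: successors {g}; p ∧ □¬◇p there: g:F. ✗
f: successors {a, f, g}; p ∧ □¬◇p there: a:F, f:F, g:F. ✗
g: successors {b, f, g}; p ∧ □¬◇p there: b:T, f:F, g:F. ✓
Satisfying worlds: {g}.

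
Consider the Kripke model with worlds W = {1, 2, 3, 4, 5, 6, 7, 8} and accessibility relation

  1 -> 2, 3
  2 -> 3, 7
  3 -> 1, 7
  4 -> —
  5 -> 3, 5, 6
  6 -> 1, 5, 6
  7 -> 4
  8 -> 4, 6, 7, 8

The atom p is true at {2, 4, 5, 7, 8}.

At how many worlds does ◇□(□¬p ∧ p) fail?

4

1: successors {2, 3}; □(□¬p ∧ p) there: 2:F, 3:F. ✗
2: successors {3, 7}; □(□¬p ∧ p) there: 3:F, 7:T. ✓
3: successors {1, 7}; □(□¬p ∧ p) there: 1:F, 7:T. ✓
4: no successors, so ◇□(□¬p ∧ p) fails. ✗
5: successors {3, 5, 6}; □(□¬p ∧ p) there: 3:F, 5:F, 6:F. ✗
6: successors {1, 5, 6}; □(□¬p ∧ p) there: 1:F, 5:F, 6:F. ✗
7: successors {4}; □(□¬p ∧ p) there: 4:T. ✓
8: successors {4, 6, 7, 8}; □(□¬p ∧ p) there: 4:T, 6:F, 7:T, 8:F. ✓
Satisfying worlds: {2, 3, 7, 8}.
So ◇□(□¬p ∧ p) fails at the other 4 worlds.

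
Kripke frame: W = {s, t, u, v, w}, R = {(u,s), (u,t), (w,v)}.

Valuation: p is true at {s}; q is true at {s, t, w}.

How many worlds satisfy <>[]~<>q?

2

s: no successors, so <>[]~<>q fails. ✗
t: no successors, so <>[]~<>q fails. ✗
u: successors {s, t}; []~<>q there: s:T, t:T. ✓
v: no successors, so <>[]~<>q fails. ✗
w: successors {v}; []~<>q there: v:T. ✓
Satisfying worlds: {u, w}.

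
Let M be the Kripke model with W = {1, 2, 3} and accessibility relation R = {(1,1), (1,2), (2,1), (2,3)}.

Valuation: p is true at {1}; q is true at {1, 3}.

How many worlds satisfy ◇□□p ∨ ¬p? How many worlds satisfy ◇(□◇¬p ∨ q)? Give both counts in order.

2 and 2

For ◇□□p ∨ ¬p:
1: ◇□□p is F, ¬p is F. ✗
2: ◇□□p is T, ¬p is T. ✓
3: ◇□□p is F, ¬p is T. ✓
— 2 worlds.
For ◇(□◇¬p ∨ q):
1: successors {1, 2}; □◇¬p ∨ q there: 1:T, 2:F. ✓
2: successors {1, 3}; □◇¬p ∨ q there: 1:T, 3:T. ✓
3: no successors, so ◇(□◇¬p ∨ q) fails. ✗
— 2 worlds.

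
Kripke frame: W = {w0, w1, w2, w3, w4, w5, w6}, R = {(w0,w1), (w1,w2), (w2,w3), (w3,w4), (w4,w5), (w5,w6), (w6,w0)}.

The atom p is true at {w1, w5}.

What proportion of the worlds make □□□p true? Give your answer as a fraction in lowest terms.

2/7

w0: successors {w1}; □□p there: w1:F. ✗
w1: successors {w2}; □□p there: w2:F. ✗
w2: successors {w3}; □□p there: w3:T. ✓
w3: successors {w4}; □□p there: w4:F. ✗
w4: successors {w5}; □□p there: w5:F. ✗
w5: successors {w6}; □□p there: w6:T. ✓
w6: successors {w0}; □□p there: w0:F. ✗
That's 2 of 7 worlds, so 2/7.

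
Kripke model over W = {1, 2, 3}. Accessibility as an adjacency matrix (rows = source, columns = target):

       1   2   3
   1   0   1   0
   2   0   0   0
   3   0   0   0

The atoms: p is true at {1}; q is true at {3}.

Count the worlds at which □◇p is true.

1: successors {2}; ◇p there: 2:F. ✗
2: no successors, so □◇p holds vacuously. ✓
3: no successors, so □◇p holds vacuously. ✓
Satisfying worlds: {2, 3}.

2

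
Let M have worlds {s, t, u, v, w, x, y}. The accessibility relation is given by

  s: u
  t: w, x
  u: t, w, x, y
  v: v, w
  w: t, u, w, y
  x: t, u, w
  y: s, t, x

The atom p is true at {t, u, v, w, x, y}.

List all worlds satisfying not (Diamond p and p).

{s}

s: Diamond p and p is F. ✓
t: Diamond p and p is T. ✗
u: Diamond p and p is T. ✗
v: Diamond p and p is T. ✗
w: Diamond p and p is T. ✗
x: Diamond p and p is T. ✗
y: Diamond p and p is T. ✗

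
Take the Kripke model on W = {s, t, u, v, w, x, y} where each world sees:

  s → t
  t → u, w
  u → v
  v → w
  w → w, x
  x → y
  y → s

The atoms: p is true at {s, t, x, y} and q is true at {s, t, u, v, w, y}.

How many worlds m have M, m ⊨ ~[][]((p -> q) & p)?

s: [][]((p -> q) & p) is F. ✓
t: [][]((p -> q) & p) is F. ✓
u: [][]((p -> q) & p) is F. ✓
v: [][]((p -> q) & p) is F. ✓
w: [][]((p -> q) & p) is F. ✓
x: [][]((p -> q) & p) is T. ✗
y: [][]((p -> q) & p) is T. ✗
Satisfying worlds: {s, t, u, v, w}.

5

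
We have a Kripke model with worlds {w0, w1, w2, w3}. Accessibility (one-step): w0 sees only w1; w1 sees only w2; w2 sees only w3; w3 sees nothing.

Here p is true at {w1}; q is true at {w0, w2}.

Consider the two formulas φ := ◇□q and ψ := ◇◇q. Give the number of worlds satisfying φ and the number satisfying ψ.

2 and 1

For ◇□q:
w0: successors {w1}; □q there: w1:T. ✓
w1: successors {w2}; □q there: w2:F. ✗
w2: successors {w3}; □q there: w3:T. ✓
w3: no successors, so ◇□q fails. ✗
— 2 worlds.
For ◇◇q:
w0: successors {w1}; ◇q there: w1:T. ✓
w1: successors {w2}; ◇q there: w2:F. ✗
w2: successors {w3}; ◇q there: w3:F. ✗
w3: no successors, so ◇◇q fails. ✗
— 1 world.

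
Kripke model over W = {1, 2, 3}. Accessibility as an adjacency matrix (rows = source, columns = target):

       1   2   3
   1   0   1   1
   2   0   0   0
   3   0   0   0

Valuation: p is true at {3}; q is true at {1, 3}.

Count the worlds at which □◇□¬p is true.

2

1: successors {2, 3}; ◇□¬p there: 2:F, 3:F. ✗
2: no successors, so □◇□¬p holds vacuously. ✓
3: no successors, so □◇□¬p holds vacuously. ✓
Satisfying worlds: {2, 3}.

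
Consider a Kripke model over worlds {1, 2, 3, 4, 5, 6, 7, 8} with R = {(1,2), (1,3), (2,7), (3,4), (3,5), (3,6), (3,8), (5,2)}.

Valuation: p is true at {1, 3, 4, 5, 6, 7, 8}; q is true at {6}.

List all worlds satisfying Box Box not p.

1: successors {2, 3}; Box not p there: 2:F, 3:F. ✗
2: successors {7}; Box not p there: 7:T. ✓
3: successors {4, 5, 6, 8}; Box not p there: 4:T, 5:T, 6:T, 8:T. ✓
4: no successors, so Box Box not p holds vacuously. ✓
5: successors {2}; Box not p there: 2:F. ✗
6: no successors, so Box Box not p holds vacuously. ✓
7: no successors, so Box Box not p holds vacuously. ✓
8: no successors, so Box Box not p holds vacuously. ✓

{2, 3, 4, 6, 7, 8}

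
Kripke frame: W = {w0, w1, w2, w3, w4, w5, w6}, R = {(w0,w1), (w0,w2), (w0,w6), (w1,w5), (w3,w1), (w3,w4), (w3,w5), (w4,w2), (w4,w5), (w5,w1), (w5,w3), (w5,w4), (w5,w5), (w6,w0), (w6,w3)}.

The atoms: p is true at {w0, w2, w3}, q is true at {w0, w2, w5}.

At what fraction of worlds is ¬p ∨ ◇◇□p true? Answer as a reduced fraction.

w0: ¬p is F, ◇◇□p is F. ✗
w1: ¬p is T, ◇◇□p is F. ✓
w2: ¬p is F, ◇◇□p is F. ✗
w3: ¬p is F, ◇◇□p is T. ✓
w4: ¬p is T, ◇◇□p is F. ✓
w5: ¬p is T, ◇◇□p is T. ✓
w6: ¬p is T, ◇◇□p is T. ✓
That's 5 of 7 worlds, so 5/7.

5/7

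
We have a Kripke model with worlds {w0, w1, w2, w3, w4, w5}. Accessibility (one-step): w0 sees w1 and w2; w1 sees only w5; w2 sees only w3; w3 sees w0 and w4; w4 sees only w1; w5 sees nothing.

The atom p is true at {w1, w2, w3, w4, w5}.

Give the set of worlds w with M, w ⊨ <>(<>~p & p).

w0: successors {w1, w2}; <>~p & p there: w1:F, w2:F. ✗
w1: successors {w5}; <>~p & p there: w5:F. ✗
w2: successors {w3}; <>~p & p there: w3:T. ✓
w3: successors {w0, w4}; <>~p & p there: w0:F, w4:F. ✗
w4: successors {w1}; <>~p & p there: w1:F. ✗
w5: no successors, so <>(<>~p & p) fails. ✗

{w2}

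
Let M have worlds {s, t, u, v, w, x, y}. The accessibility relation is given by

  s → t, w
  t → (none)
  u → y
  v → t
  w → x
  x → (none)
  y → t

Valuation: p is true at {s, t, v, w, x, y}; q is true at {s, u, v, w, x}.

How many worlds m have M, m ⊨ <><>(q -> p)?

s: successors {t, w}; <>(q -> p) there: t:F, w:T. ✓
t: no successors, so <><>(q -> p) fails. ✗
u: successors {y}; <>(q -> p) there: y:T. ✓
v: successors {t}; <>(q -> p) there: t:F. ✗
w: successors {x}; <>(q -> p) there: x:F. ✗
x: no successors, so <><>(q -> p) fails. ✗
y: successors {t}; <>(q -> p) there: t:F. ✗
Satisfying worlds: {s, u}.

2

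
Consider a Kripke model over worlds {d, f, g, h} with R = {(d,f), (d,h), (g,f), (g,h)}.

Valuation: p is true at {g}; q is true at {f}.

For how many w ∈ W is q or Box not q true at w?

2

d: q is F, Box not q is F. ✗
f: q is T, Box not q is T. ✓
g: q is F, Box not q is F. ✗
h: q is F, Box not q is T. ✓
Satisfying worlds: {f, h}.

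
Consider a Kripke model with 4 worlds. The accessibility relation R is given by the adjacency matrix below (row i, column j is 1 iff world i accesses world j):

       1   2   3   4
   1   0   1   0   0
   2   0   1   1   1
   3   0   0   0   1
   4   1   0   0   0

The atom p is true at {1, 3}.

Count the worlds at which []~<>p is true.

1

1: successors {2}; ~<>p there: 2:F. ✗
2: successors {2, 3, 4}; ~<>p there: 2:F, 3:T, 4:F. ✗
3: successors {4}; ~<>p there: 4:F. ✗
4: successors {1}; ~<>p there: 1:T. ✓
Satisfying worlds: {4}.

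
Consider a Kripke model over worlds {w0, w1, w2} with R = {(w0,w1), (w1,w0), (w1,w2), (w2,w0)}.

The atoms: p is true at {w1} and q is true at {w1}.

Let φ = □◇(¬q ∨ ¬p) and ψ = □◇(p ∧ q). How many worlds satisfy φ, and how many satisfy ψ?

For □◇(¬q ∨ ¬p):
w0: successors {w1}; ◇(¬q ∨ ¬p) there: w1:T. ✓
w1: successors {w0, w2}; ◇(¬q ∨ ¬p) there: w0:F, w2:T. ✗
w2: successors {w0}; ◇(¬q ∨ ¬p) there: w0:F. ✗
— 1 world.
For □◇(p ∧ q):
w0: successors {w1}; ◇(p ∧ q) there: w1:F. ✗
w1: successors {w0, w2}; ◇(p ∧ q) there: w0:T, w2:F. ✗
w2: successors {w0}; ◇(p ∧ q) there: w0:T. ✓
— 1 world.

1 and 1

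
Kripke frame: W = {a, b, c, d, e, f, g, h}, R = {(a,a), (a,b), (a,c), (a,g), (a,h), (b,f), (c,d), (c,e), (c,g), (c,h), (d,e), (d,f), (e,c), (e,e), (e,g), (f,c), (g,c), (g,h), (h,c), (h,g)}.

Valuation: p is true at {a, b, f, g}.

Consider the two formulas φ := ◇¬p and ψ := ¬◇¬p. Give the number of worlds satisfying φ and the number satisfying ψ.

7 and 1

For ◇¬p:
a: successors {a, b, c, g, h}; ¬p there: a:F, b:F, c:T, g:F, h:T. ✓
b: successors {f}; ¬p there: f:F. ✗
c: successors {d, e, g, h}; ¬p there: d:T, e:T, g:F, h:T. ✓
d: successors {e, f}; ¬p there: e:T, f:F. ✓
e: successors {c, e, g}; ¬p there: c:T, e:T, g:F. ✓
f: successors {c}; ¬p there: c:T. ✓
g: successors {c, h}; ¬p there: c:T, h:T. ✓
h: successors {c, g}; ¬p there: c:T, g:F. ✓
— 7 worlds.
For ¬◇¬p:
a: ◇¬p is T. ✗
b: ◇¬p is F. ✓
c: ◇¬p is T. ✗
d: ◇¬p is T. ✗
e: ◇¬p is T. ✗
f: ◇¬p is T. ✗
g: ◇¬p is T. ✗
h: ◇¬p is T. ✗
— 1 world.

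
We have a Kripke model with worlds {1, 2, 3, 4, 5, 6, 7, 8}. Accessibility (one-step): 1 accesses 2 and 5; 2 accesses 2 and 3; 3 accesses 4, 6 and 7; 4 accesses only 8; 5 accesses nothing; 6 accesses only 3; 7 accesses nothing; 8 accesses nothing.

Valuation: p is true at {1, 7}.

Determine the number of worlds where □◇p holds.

1: successors {2, 5}; ◇p there: 2:F, 5:F. ✗
2: successors {2, 3}; ◇p there: 2:F, 3:T. ✗
3: successors {4, 6, 7}; ◇p there: 4:F, 6:F, 7:F. ✗
4: successors {8}; ◇p there: 8:F. ✗
5: no successors, so □◇p holds vacuously. ✓
6: successors {3}; ◇p there: 3:T. ✓
7: no successors, so □◇p holds vacuously. ✓
8: no successors, so □◇p holds vacuously. ✓
Satisfying worlds: {5, 6, 7, 8}.

4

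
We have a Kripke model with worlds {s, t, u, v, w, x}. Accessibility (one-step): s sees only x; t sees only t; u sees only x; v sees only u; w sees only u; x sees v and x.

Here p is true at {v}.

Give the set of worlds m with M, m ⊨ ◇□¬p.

{t, v, w, x}

s: successors {x}; □¬p there: x:F. ✗
t: successors {t}; □¬p there: t:T. ✓
u: successors {x}; □¬p there: x:F. ✗
v: successors {u}; □¬p there: u:T. ✓
w: successors {u}; □¬p there: u:T. ✓
x: successors {v, x}; □¬p there: v:T, x:F. ✓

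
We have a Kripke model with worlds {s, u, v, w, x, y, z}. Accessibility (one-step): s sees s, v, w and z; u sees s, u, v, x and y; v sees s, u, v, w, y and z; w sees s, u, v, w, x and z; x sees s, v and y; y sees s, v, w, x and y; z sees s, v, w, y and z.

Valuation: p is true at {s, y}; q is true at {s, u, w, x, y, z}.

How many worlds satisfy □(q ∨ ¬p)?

7

s: successors {s, v, w, z}; q ∨ ¬p there: s:T, v:T, w:T, z:T. ✓
u: successors {s, u, v, x, y}; q ∨ ¬p there: s:T, u:T, v:T, x:T, y:T. ✓
v: successors {s, u, v, w, y, z}; q ∨ ¬p there: s:T, u:T, v:T, w:T, y:T, z:T. ✓
w: successors {s, u, v, w, x, z}; q ∨ ¬p there: s:T, u:T, v:T, w:T, x:T, z:T. ✓
x: successors {s, v, y}; q ∨ ¬p there: s:T, v:T, y:T. ✓
y: successors {s, v, w, x, y}; q ∨ ¬p there: s:T, v:T, w:T, x:T, y:T. ✓
z: successors {s, v, w, y, z}; q ∨ ¬p there: s:T, v:T, w:T, y:T, z:T. ✓
Satisfying worlds: {s, u, v, w, x, y, z}.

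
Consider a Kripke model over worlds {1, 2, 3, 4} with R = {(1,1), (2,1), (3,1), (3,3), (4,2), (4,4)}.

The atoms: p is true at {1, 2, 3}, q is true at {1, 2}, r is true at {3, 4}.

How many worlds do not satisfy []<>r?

1: successors {1}; <>r there: 1:F. ✗
2: successors {1}; <>r there: 1:F. ✗
3: successors {1, 3}; <>r there: 1:F, 3:T. ✗
4: successors {2, 4}; <>r there: 2:F, 4:T. ✗
Satisfying worlds: ∅.
So []<>r fails at the other 4 worlds.

4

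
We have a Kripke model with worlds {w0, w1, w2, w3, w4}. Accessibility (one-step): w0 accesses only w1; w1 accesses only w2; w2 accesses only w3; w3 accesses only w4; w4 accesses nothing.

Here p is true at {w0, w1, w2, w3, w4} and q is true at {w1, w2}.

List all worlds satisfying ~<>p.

w0: <>p is T. ✗
w1: <>p is T. ✗
w2: <>p is T. ✗
w3: <>p is T. ✗
w4: <>p is F. ✓

{w4}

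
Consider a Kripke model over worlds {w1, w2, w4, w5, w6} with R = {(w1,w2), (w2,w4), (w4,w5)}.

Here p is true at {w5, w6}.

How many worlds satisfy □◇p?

w1: successors {w2}; ◇p there: w2:F. ✗
w2: successors {w4}; ◇p there: w4:T. ✓
w4: successors {w5}; ◇p there: w5:F. ✗
w5: no successors, so □◇p holds vacuously. ✓
w6: no successors, so □◇p holds vacuously. ✓
Satisfying worlds: {w2, w5, w6}.

3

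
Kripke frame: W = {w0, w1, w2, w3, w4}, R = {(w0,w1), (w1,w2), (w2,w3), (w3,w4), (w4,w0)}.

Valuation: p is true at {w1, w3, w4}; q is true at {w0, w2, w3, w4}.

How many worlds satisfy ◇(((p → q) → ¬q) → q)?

w0: successors {w1}; ((p → q) → ¬q) → q there: w1:F. ✗
w1: successors {w2}; ((p → q) → ¬q) → q there: w2:T. ✓
w2: successors {w3}; ((p → q) → ¬q) → q there: w3:T. ✓
w3: successors {w4}; ((p → q) → ¬q) → q there: w4:T. ✓
w4: successors {w0}; ((p → q) → ¬q) → q there: w0:T. ✓
Satisfying worlds: {w1, w2, w3, w4}.

4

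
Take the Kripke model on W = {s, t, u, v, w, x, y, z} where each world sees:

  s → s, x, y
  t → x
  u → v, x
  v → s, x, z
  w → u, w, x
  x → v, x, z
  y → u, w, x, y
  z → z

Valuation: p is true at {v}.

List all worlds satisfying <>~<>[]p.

{s, t, u, v, w, x, y, z}

s: successors {s, x, y}; ~<>[]p there: s:T, x:T, y:T. ✓
t: successors {x}; ~<>[]p there: x:T. ✓
u: successors {v, x}; ~<>[]p there: v:T, x:T. ✓
v: successors {s, x, z}; ~<>[]p there: s:T, x:T, z:T. ✓
w: successors {u, w, x}; ~<>[]p there: u:T, w:T, x:T. ✓
x: successors {v, x, z}; ~<>[]p there: v:T, x:T, z:T. ✓
y: successors {u, w, x, y}; ~<>[]p there: u:T, w:T, x:T, y:T. ✓
z: successors {z}; ~<>[]p there: z:T. ✓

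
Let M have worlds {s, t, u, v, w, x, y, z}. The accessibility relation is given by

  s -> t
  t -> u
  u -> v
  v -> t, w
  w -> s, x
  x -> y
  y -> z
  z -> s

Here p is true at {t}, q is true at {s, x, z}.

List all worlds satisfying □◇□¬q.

{s, t, u, v, y, z}

s: successors {t}; ◇□¬q there: t:T. ✓
t: successors {u}; ◇□¬q there: u:T. ✓
u: successors {v}; ◇□¬q there: v:T. ✓
v: successors {t, w}; ◇□¬q there: t:T, w:T. ✓
w: successors {s, x}; ◇□¬q there: s:T, x:F. ✗
x: successors {y}; ◇□¬q there: y:F. ✗
y: successors {z}; ◇□¬q there: z:T. ✓
z: successors {s}; ◇□¬q there: s:T. ✓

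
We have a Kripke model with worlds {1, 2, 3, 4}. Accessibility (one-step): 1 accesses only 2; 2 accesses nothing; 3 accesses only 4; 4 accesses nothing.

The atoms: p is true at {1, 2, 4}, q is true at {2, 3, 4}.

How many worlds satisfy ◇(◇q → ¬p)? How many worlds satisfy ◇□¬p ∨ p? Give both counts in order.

2 and 4

For ◇(◇q → ¬p):
1: successors {2}; ◇q → ¬p there: 2:T. ✓
2: no successors, so ◇(◇q → ¬p) fails. ✗
3: successors {4}; ◇q → ¬p there: 4:T. ✓
4: no successors, so ◇(◇q → ¬p) fails. ✗
— 2 worlds.
For ◇□¬p ∨ p:
1: ◇□¬p is T, p is T. ✓
2: ◇□¬p is F, p is T. ✓
3: ◇□¬p is T, p is F. ✓
4: ◇□¬p is F, p is T. ✓
— 4 worlds.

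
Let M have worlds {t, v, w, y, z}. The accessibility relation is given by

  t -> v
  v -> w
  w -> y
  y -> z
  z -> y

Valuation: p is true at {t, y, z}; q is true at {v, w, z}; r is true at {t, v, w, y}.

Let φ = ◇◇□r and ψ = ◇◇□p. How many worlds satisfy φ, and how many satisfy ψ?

3 and 5

For ◇◇□r:
t: successors {v}; ◇□r there: v:T. ✓
v: successors {w}; ◇□r there: w:F. ✗
w: successors {y}; ◇□r there: y:T. ✓
y: successors {z}; ◇□r there: z:F. ✗
z: successors {y}; ◇□r there: y:T. ✓
— 3 worlds.
For ◇◇□p:
t: successors {v}; ◇□p there: v:T. ✓
v: successors {w}; ◇□p there: w:T. ✓
w: successors {y}; ◇□p there: y:T. ✓
y: successors {z}; ◇□p there: z:T. ✓
z: successors {y}; ◇□p there: y:T. ✓
— 5 worlds.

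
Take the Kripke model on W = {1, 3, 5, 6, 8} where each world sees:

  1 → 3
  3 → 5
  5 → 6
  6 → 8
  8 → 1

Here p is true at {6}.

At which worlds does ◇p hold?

{5}

1: successors {3}; p there: 3:F. ✗
3: successors {5}; p there: 5:F. ✗
5: successors {6}; p there: 6:T. ✓
6: successors {8}; p there: 8:F. ✗
8: successors {1}; p there: 1:F. ✗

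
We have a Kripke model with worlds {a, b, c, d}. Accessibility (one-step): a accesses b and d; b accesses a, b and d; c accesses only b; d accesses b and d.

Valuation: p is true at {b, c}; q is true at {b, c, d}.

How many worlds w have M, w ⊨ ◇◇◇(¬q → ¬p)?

a: successors {b, d}; ◇◇(¬q → ¬p) there: b:T, d:T. ✓
b: successors {a, b, d}; ◇◇(¬q → ¬p) there: a:T, b:T, d:T. ✓
c: successors {b}; ◇◇(¬q → ¬p) there: b:T. ✓
d: successors {b, d}; ◇◇(¬q → ¬p) there: b:T, d:T. ✓
Satisfying worlds: {a, b, c, d}.

4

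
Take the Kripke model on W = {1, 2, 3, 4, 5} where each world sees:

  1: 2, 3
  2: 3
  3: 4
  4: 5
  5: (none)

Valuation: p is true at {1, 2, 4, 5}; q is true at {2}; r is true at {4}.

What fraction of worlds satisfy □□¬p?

2/5

1: successors {2, 3}; □¬p there: 2:T, 3:F. ✗
2: successors {3}; □¬p there: 3:F. ✗
3: successors {4}; □¬p there: 4:F. ✗
4: successors {5}; □¬p there: 5:T. ✓
5: no successors, so □□¬p holds vacuously. ✓
That's 2 of 5 worlds, so 2/5.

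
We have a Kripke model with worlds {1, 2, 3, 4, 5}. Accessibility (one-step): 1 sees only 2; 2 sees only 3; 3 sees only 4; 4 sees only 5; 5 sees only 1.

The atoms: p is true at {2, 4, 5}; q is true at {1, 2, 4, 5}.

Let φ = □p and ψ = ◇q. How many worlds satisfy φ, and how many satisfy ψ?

3 and 4

For □p:
1: successors {2}; p there: 2:T. ✓
2: successors {3}; p there: 3:F. ✗
3: successors {4}; p there: 4:T. ✓
4: successors {5}; p there: 5:T. ✓
5: successors {1}; p there: 1:F. ✗
— 3 worlds.
For ◇q:
1: successors {2}; q there: 2:T. ✓
2: successors {3}; q there: 3:F. ✗
3: successors {4}; q there: 4:T. ✓
4: successors {5}; q there: 5:T. ✓
5: successors {1}; q there: 1:T. ✓
— 4 worlds.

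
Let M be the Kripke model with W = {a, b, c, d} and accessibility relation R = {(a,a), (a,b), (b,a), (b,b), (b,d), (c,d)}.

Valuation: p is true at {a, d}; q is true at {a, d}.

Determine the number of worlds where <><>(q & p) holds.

a: successors {a, b}; <>(q & p) there: a:T, b:T. ✓
b: successors {a, b, d}; <>(q & p) there: a:T, b:T, d:F. ✓
c: successors {d}; <>(q & p) there: d:F. ✗
d: no successors, so <><>(q & p) fails. ✗
Satisfying worlds: {a, b}.

2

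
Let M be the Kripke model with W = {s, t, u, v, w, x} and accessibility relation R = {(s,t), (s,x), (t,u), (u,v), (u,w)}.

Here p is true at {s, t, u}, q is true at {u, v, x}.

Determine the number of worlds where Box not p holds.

s: successors {t, x}; not p there: t:F, x:T. ✗
t: successors {u}; not p there: u:F. ✗
u: successors {v, w}; not p there: v:T, w:T. ✓
v: no successors, so Box not p holds vacuously. ✓
w: no successors, so Box not p holds vacuously. ✓
x: no successors, so Box not p holds vacuously. ✓
Satisfying worlds: {u, v, w, x}.

4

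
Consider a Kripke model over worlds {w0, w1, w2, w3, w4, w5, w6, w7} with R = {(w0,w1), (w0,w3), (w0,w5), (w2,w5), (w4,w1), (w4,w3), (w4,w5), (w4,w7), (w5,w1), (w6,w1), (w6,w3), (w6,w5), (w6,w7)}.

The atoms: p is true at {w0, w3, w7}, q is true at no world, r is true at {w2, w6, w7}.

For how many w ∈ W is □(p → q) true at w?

w0: successors {w1, w3, w5}; p → q there: w1:T, w3:F, w5:T. ✗
w1: no successors, so □(p → q) holds vacuously. ✓
w2: successors {w5}; p → q there: w5:T. ✓
w3: no successors, so □(p → q) holds vacuously. ✓
w4: successors {w1, w3, w5, w7}; p → q there: w1:T, w3:F, w5:T, w7:F. ✗
w5: successors {w1}; p → q there: w1:T. ✓
w6: successors {w1, w3, w5, w7}; p → q there: w1:T, w3:F, w5:T, w7:F. ✗
w7: no successors, so □(p → q) holds vacuously. ✓
Satisfying worlds: {w1, w2, w3, w5, w7}.

5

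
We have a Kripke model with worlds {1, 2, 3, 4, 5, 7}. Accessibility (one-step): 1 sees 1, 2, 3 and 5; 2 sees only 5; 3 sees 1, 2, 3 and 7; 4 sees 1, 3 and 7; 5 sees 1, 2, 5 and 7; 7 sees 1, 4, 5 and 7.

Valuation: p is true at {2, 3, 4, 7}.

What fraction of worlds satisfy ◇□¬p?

1/2

1: successors {1, 2, 3, 5}; □¬p there: 1:F, 2:T, 3:F, 5:F. ✓
2: successors {5}; □¬p there: 5:F. ✗
3: successors {1, 2, 3, 7}; □¬p there: 1:F, 2:T, 3:F, 7:F. ✓
4: successors {1, 3, 7}; □¬p there: 1:F, 3:F, 7:F. ✗
5: successors {1, 2, 5, 7}; □¬p there: 1:F, 2:T, 5:F, 7:F. ✓
7: successors {1, 4, 5, 7}; □¬p there: 1:F, 4:F, 5:F, 7:F. ✗
That's 3 of 6 worlds, so 3/6 = 1/2.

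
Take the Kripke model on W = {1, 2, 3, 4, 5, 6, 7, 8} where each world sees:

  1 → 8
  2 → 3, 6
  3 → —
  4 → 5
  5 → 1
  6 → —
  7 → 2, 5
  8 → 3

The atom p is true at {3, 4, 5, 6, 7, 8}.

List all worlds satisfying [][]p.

1: successors {8}; []p there: 8:T. ✓
2: successors {3, 6}; []p there: 3:T, 6:T. ✓
3: no successors, so [][]p holds vacuously. ✓
4: successors {5}; []p there: 5:F. ✗
5: successors {1}; []p there: 1:T. ✓
6: no successors, so [][]p holds vacuously. ✓
7: successors {2, 5}; []p there: 2:T, 5:F. ✗
8: successors {3}; []p there: 3:T. ✓

{1, 2, 3, 5, 6, 8}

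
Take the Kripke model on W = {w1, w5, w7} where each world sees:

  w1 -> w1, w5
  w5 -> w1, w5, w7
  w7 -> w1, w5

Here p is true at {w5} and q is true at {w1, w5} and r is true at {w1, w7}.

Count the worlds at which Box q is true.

w1: successors {w1, w5}; q there: w1:T, w5:T. ✓
w5: successors {w1, w5, w7}; q there: w1:T, w5:T, w7:F. ✗
w7: successors {w1, w5}; q there: w1:T, w5:T. ✓
Satisfying worlds: {w1, w7}.

2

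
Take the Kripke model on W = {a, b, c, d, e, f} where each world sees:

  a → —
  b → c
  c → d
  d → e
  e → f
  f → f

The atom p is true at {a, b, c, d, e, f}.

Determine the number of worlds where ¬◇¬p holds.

a: ◇¬p is F. ✓
b: ◇¬p is F. ✓
c: ◇¬p is F. ✓
d: ◇¬p is F. ✓
e: ◇¬p is F. ✓
f: ◇¬p is F. ✓
Satisfying worlds: {a, b, c, d, e, f}.

6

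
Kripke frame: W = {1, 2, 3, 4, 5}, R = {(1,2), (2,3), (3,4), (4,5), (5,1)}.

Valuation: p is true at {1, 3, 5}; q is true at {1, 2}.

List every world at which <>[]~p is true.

{2, 5}

1: successors {2}; []~p there: 2:F. ✗
2: successors {3}; []~p there: 3:T. ✓
3: successors {4}; []~p there: 4:F. ✗
4: successors {5}; []~p there: 5:F. ✗
5: successors {1}; []~p there: 1:T. ✓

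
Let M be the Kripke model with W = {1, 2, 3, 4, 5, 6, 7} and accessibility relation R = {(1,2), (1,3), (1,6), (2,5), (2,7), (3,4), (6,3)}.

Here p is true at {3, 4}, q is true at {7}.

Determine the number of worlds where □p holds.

1: successors {2, 3, 6}; p there: 2:F, 3:T, 6:F. ✗
2: successors {5, 7}; p there: 5:F, 7:F. ✗
3: successors {4}; p there: 4:T. ✓
4: no successors, so □p holds vacuously. ✓
5: no successors, so □p holds vacuously. ✓
6: successors {3}; p there: 3:T. ✓
7: no successors, so □p holds vacuously. ✓
Satisfying worlds: {3, 4, 5, 6, 7}.

5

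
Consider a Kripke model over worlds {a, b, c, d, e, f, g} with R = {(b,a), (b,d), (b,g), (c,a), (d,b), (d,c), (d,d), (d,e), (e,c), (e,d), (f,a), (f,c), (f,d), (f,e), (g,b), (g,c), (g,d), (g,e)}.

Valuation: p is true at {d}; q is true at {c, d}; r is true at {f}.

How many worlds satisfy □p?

1

a: no successors, so □p holds vacuously. ✓
b: successors {a, d, g}; p there: a:F, d:T, g:F. ✗
c: successors {a}; p there: a:F. ✗
d: successors {b, c, d, e}; p there: b:F, c:F, d:T, e:F. ✗
e: successors {c, d}; p there: c:F, d:T. ✗
f: successors {a, c, d, e}; p there: a:F, c:F, d:T, e:F. ✗
g: successors {b, c, d, e}; p there: b:F, c:F, d:T, e:F. ✗
Satisfying worlds: {a}.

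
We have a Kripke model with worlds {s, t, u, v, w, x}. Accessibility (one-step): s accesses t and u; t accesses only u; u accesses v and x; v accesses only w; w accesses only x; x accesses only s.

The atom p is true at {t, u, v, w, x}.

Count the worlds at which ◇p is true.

s: successors {t, u}; p there: t:T, u:T. ✓
t: successors {u}; p there: u:T. ✓
u: successors {v, x}; p there: v:T, x:T. ✓
v: successors {w}; p there: w:T. ✓
w: successors {x}; p there: x:T. ✓
x: successors {s}; p there: s:F. ✗
Satisfying worlds: {s, t, u, v, w}.

5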